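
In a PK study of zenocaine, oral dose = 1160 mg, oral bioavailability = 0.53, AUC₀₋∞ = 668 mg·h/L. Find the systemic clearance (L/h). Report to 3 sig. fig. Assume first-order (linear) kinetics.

CL = F·Dose / AUC = 0.53 × 1160 / 668 = 0.9204 L/h

0.920 L/h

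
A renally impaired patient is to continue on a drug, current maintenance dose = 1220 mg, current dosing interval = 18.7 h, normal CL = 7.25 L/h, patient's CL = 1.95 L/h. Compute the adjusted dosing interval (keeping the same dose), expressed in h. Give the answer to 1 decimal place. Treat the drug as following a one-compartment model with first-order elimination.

69.5 h

To keep the same average steady-state level, dosing rate must scale with clearance.
CL ratio = 1.95 / 7.25 = 0.2690
New interval (same dose) = 18.7 / 0.2690 = 69.52 h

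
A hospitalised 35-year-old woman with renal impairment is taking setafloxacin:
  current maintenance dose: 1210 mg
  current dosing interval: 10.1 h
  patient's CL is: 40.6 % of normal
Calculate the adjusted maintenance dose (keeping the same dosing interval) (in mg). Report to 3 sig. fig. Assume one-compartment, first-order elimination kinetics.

491 mg

To keep the same average steady-state level, dosing rate must scale with clearance.
CL ratio = 40.6 / 100 = 0.4060
New dose (same interval) = 1210 × 0.4060 = 491.3 mg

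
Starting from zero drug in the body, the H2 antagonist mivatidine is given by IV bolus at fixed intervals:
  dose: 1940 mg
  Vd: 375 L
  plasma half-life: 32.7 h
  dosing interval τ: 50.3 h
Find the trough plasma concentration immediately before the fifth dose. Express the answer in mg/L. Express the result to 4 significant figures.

2.678 mg/L

C₀ per dose = Dose / Vd = 1940 / 375 = 5.173 mg/L
k = ln2 / t½ = 0.693147 / 32.7 = 0.02120 h⁻¹
Fraction remaining after one interval: r = e^(−kτ) = e^(−0.02120 × 50.3) = 0.3443
Before dose 5, 4 doses have been given (aged 1τ, 2τ, 3τ, 4τ).
C_trough = C₀ × (r + r² + … + r^4) = C₀ × r(1−r^4)/(1−r)
        = 5.173 × 0.3443 × (1 − 0.01405) / (1 − 0.3443) = 2.678 mg/L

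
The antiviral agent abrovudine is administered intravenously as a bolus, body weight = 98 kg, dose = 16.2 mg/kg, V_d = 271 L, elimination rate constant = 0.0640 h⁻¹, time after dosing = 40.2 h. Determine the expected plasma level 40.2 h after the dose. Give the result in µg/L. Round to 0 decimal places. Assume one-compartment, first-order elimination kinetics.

447 µg/L

Total dose = 16.2 × 98 = 1588 mg
C₀ = Dose / Vd = 1588 / 271 = 5.860 mg/L
C = C₀ · e^(−k·t) = 5.860 × e^(−0.06400 × 40.2)
  = 5.860 × 0.07632 = 0.4472 mg/L
Convert: 0.4472 mg/L × 1000 = 447.2 µg/L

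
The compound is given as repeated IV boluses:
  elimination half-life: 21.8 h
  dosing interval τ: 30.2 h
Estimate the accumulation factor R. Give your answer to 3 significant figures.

k = ln2 / t½ = 0.693147 / 21.8 = 0.03180 h⁻¹
e^(−kτ) = e^(−0.03180 × 30.2) = 0.3828
Accumulation ratio R = 1 / (1 − e^(−kτ)) = 1 / (1 − 0.3828) = 1.620

1.62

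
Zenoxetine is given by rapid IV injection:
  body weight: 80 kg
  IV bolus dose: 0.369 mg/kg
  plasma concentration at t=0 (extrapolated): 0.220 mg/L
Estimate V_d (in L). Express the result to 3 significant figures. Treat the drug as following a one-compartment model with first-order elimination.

Dose = 0.369 × 80 = 29.52 mg
Vd = Dose / C₀ = 29.52 / 0.220 = 134.2 L

134 L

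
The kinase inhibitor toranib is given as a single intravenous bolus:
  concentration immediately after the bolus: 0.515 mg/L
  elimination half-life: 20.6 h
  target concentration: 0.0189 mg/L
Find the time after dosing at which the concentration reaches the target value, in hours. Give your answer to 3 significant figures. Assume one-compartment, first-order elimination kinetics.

98.2 h

k = ln2 / t½ = 0.693147 / 20.6 = 0.03365 h⁻¹
t = ln(C₀ / C) / k = ln(0.5150 / 0.0189) / 0.03365
  = ln(27.25) / 0.03365 = 3.305 / 0.03365 = 98.22 h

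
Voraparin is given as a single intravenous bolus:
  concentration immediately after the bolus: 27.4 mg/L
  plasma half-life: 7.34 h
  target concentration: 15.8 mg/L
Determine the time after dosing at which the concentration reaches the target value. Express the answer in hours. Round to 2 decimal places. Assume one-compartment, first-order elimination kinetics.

k = ln2 / t½ = 0.693147 / 7.34 = 0.09443 h⁻¹
t = ln(C₀ / C) / k = ln(27.40 / 15.8) / 0.09443
  = ln(1.734) / 0.09443 = 0.5504 / 0.09443 = 5.829 h

5.83 h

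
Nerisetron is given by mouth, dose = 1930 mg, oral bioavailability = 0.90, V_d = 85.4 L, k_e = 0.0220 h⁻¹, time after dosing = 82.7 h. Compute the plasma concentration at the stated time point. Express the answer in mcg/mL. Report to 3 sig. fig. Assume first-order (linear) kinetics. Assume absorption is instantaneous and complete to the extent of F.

3.30 mcg/mL

Amount reaching circulation = F × Dose = 0.90 × 1930 = 1737 mg
C₀ = F·Dose / Vd = 1737 / 85.4 = 20.34 mg/L
C = C₀ · e^(−k·t) = 20.34 × e^(−0.02200 × 82.7)
  = 20.34 × 0.1621 = 3.297 mg/L
(3.297 mg/L = 3.297 mcg/mL)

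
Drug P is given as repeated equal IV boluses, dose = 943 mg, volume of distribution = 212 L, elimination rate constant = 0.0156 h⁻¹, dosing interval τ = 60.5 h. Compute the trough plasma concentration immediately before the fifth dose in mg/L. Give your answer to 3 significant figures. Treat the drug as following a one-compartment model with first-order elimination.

C₀ per dose = Dose / Vd = 943 / 212 = 4.448 mg/L
Fraction remaining after one interval: r = e^(−kτ) = e^(−0.01560 × 60.5) = 0.3891
Before dose 5, 4 doses have been given (aged 1τ, 2τ, 3τ, 4τ).
C_trough = C₀ × (r + r² + … + r^4) = C₀ × r(1−r^4)/(1−r)
        = 4.448 × 0.3891 × (1 − 0.02292) / (1 − 0.3891) = 2.768 mg/L

2.77 mg/L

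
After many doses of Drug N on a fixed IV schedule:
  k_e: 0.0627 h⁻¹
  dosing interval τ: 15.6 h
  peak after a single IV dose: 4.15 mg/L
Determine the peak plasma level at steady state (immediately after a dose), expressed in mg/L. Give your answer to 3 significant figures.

6.65 mg/L

e^(−kτ) = e^(−0.06270 × 15.6) = 0.3760
Accumulation ratio R = 1 / (1 − e^(−kτ)) = 1 / (1 − 0.3760) = 1.603
Steady-state peak = C₀ × R = 4.15 × 1.603 = 6.652 mg/L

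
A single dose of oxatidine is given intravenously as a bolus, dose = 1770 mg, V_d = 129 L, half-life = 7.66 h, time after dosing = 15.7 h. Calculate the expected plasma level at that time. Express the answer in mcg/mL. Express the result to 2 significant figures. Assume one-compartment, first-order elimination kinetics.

C₀ = Dose / Vd = 1770 / 129 = 13.72 mg/L
k = ln2 / t½ = 0.693147 / 7.66 = 0.09049 h⁻¹
C = C₀ · e^(−k·t) = 13.72 × e^(−0.09049 × 15.7)
  = 13.72 × 0.2415 = 3.313 mg/L
(3.313 mg/L = 3.313 mcg/mL)

3.3 mcg/mL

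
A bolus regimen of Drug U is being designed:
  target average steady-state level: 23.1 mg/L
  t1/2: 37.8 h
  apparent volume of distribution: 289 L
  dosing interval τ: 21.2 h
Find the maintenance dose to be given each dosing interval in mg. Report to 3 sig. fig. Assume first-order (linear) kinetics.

k = ln2 / t½ = 0.693147 / 37.8 = 0.01834 h⁻¹
CL = k × Vd = 0.01834 × 289 = 5.300 L/h
At steady state, Dose/τ = Css × CL.
Dose = Css × CL × τ = 23.1 × 5.300 × 21.2 = 2596 mg

2600 mg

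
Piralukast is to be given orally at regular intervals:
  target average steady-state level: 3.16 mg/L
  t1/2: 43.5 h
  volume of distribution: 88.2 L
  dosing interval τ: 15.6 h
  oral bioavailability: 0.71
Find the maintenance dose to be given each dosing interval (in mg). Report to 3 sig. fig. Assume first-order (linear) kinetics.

97.6 mg

k = ln2 / t½ = 0.693147 / 43.5 = 0.01593 h⁻¹
CL = k × Vd = 0.01593 × 88.2 = 1.405 L/h
At steady state, F × (Dose/τ) = Css × CL.
Dose = Css × CL × τ / F = 3.16 × 1.405 × 15.6 / 0.71 = 97.55 mg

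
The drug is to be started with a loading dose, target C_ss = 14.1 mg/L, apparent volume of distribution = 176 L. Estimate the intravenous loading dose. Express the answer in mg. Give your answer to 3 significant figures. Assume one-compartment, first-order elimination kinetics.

2480 mg

LD = Css × Vd = 14.1 × 176 = 2482 mg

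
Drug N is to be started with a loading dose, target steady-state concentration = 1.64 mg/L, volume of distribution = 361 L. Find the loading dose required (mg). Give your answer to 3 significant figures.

LD = Css × Vd = 1.64 × 361 = 592.0 mg

592 mg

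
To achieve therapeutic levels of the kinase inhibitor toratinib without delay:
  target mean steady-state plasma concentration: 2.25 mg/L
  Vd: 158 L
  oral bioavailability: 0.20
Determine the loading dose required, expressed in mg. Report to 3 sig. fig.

LD = Css × Vd / F = 2.25 × 158 / 0.20 = 1778 mg

1780 mg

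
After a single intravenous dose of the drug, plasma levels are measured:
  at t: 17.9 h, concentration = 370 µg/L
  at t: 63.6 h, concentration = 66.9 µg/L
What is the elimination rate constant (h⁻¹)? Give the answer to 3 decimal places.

0.037 h⁻¹

k = ln(C₁/C₂) / (t₂ − t₁) = ln(370/66.9) / (63.6 − 17.9)
  = 1.710 / 45.70 = 0.03742 h⁻¹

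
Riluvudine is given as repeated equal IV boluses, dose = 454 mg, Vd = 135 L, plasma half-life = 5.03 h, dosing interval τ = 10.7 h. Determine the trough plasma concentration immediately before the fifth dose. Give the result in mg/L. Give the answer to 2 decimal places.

C₀ per dose = Dose / Vd = 454 / 135 = 3.363 mg/L
k = ln2 / t½ = 0.693147 / 5.03 = 0.1378 h⁻¹
Fraction remaining after one interval: r = e^(−kτ) = e^(−0.1378 × 10.7) = 0.2289
Before dose 5, 4 doses have been given (aged 1τ, 2τ, 3τ, 4τ).
C_trough = C₀ × (r + r² + … + r^4) = C₀ × r(1−r^4)/(1−r)
        = 3.363 × 0.2289 × (1 − 0.002745) / (1 − 0.2289) = 0.9956 mg/L

1.00 mg/L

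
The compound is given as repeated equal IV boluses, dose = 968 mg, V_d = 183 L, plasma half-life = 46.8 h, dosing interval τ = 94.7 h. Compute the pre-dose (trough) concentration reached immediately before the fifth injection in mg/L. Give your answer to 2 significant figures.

C₀ per dose = Dose / Vd = 968 / 183 = 5.290 mg/L
k = ln2 / t½ = 0.693147 / 46.8 = 0.01481 h⁻¹
Fraction remaining after one interval: r = e^(−kτ) = e^(−0.01481 × 94.7) = 0.2460
Before dose 5, 4 doses have been given (aged 1τ, 2τ, 3τ, 4τ).
C_trough = C₀ × (r + r² + … + r^4) = C₀ × r(1−r^4)/(1−r)
        = 5.290 × 0.2460 × (1 − 0.003662) / (1 − 0.2460) = 1.720 mg/L

1.7 mg/L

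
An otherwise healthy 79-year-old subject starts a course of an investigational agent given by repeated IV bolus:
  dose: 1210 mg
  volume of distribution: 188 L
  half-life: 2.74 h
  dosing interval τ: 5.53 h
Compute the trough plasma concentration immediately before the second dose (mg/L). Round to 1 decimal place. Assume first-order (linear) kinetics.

C₀ per dose = Dose / Vd = 1210 / 188 = 6.436 mg/L
k = ln2 / t½ = 0.693147 / 2.74 = 0.2530 h⁻¹
Fraction remaining after one interval: r = e^(−kτ) = e^(−0.2530 × 5.53) = 0.2468
Before dose 2, 1 dose has been given (aged 1τ).
C_trough = C₀ × r = 6.436 × 0.2468 = 1.588 mg/L

1.6 mg/L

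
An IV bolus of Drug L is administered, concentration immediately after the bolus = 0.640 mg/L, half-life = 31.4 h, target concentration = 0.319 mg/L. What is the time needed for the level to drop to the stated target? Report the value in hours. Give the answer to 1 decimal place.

31.5 h

k = ln2 / t½ = 0.693147 / 31.4 = 0.02207 h⁻¹
t = ln(C₀ / C) / k = ln(0.6400 / 0.319) / 0.02207
  = ln(2.006) / 0.02207 = 0.6961 / 0.02207 = 31.54 h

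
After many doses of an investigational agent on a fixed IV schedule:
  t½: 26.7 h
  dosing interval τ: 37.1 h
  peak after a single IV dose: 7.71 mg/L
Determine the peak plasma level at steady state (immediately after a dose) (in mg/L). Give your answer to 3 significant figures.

12.5 mg/L

k = ln2 / t½ = 0.693147 / 26.7 = 0.02596 h⁻¹
e^(−kτ) = e^(−0.02596 × 37.1) = 0.3817
Accumulation ratio R = 1 / (1 − e^(−kτ)) = 1 / (1 − 0.3817) = 1.617
Steady-state peak = C₀ × R = 7.71 × 1.617 = 12.47 mg/L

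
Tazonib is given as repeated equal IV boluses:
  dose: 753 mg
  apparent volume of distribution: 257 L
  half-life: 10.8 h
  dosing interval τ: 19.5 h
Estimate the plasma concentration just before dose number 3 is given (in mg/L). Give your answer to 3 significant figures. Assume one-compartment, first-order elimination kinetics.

C₀ per dose = Dose / Vd = 753 / 257 = 2.930 mg/L
k = ln2 / t½ = 0.693147 / 10.8 = 0.06418 h⁻¹
Fraction remaining after one interval: r = e^(−kτ) = e^(−0.06418 × 19.5) = 0.2861
Before dose 3, 2 doses have been given (aged 1τ, 2τ).
C_trough = C₀ × (r + r²) = 2.930 × (0.2861 + 0.08185) = 1.078 mg/L

1.08 mg/L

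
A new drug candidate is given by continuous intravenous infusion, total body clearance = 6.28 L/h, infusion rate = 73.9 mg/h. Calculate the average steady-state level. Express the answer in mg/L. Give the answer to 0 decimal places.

At steady state Css = R₀ / CL = 73.9 / 6.280 = 11.77 mg/L

12 mg/L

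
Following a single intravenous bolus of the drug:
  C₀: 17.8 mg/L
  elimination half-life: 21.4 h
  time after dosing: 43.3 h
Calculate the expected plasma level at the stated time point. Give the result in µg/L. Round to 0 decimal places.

4379 µg/L

k = ln2 / t½ = 0.693147 / 21.4 = 0.03239 h⁻¹
C = C₀ · e^(−k·t) = 17.80 × e^(−0.03239 × 43.3)
  = 17.80 × 0.2460 = 4.379 mg/L
Convert: 4.379 mg/L × 1000 = 4379 µg/L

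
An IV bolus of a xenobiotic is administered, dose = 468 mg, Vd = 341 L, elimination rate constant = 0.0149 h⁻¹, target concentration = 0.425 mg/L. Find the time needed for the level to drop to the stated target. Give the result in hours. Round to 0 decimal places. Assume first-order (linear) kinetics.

C₀ = Dose / Vd = 468.0 / 341 = 1.372 mg/L
t = ln(C₀ / C) / k = ln(1.372 / 0.425) / 0.01490
  = ln(3.228) / 0.01490 = 1.172 / 0.01490 = 78.66 h

79 h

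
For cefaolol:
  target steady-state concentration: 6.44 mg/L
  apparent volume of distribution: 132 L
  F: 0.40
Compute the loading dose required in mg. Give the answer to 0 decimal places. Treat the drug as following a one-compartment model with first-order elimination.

LD = Css × Vd / F = 6.44 × 132 / 0.40 = 2125 mg

2125 mg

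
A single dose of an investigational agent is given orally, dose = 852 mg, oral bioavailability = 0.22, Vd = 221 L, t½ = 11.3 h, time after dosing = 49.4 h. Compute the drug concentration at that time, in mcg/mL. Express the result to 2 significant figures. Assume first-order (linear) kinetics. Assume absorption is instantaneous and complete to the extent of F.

Amount reaching circulation = F × Dose = 0.22 × 852.0 = 187.4 mg
C₀ = F·Dose / Vd = 187.4 / 221 = 0.8480 mg/L
k = ln2 / t½ = 0.693147 / 11.3 = 0.06134 h⁻¹
C = C₀ · e^(−k·t) = 0.8480 × e^(−0.06134 × 49.4)
  = 0.8480 × 0.04831 = 0.04097 mg/L
(0.04097 mg/L = 0.04097 mcg/mL)

0.041 mcg/mL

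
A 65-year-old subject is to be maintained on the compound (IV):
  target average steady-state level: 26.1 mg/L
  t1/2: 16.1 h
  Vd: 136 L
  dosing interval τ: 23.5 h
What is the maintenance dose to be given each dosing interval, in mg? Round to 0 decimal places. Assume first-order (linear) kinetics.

3591 mg

k = ln2 / t½ = 0.693147 / 16.1 = 0.04305 h⁻¹
CL = k × Vd = 0.04305 × 136 = 5.855 L/h
At steady state, Dose/τ = Css × CL.
Dose = Css × CL × τ = 26.1 × 5.855 × 23.5 = 3591 mg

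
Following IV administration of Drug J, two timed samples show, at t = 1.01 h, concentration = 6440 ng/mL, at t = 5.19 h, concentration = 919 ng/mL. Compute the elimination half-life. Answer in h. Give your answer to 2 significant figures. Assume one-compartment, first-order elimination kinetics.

1.5 h

k = ln(C₁/C₂) / (t₂ − t₁) = ln(6440/919) / (5.19 − 1.01)
  = 1.947 / 4.180 = 0.4658 h⁻¹
t½ = ln2 / k = 0.693147 / 0.4658 = 1.488 h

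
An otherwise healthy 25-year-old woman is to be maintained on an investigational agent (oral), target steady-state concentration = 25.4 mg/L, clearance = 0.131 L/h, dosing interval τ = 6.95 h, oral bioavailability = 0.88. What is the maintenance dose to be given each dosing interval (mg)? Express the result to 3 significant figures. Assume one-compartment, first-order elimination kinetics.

At steady state, F × (Dose/τ) = Css × CL.
Dose = Css × CL × τ / F = 25.4 × 0.1310 × 6.95 / 0.88 = 26.28 mg

26.3 mg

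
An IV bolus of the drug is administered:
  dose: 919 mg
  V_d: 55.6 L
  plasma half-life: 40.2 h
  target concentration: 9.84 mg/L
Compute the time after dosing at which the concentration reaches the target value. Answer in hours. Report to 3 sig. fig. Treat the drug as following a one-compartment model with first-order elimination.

C₀ = Dose / Vd = 919.0 / 55.6 = 16.53 mg/L
k = ln2 / t½ = 0.693147 / 40.2 = 0.01724 h⁻¹
t = ln(C₀ / C) / k = ln(16.53 / 9.84) / 0.01724
  = ln(1.680) / 0.01724 = 0.5188 / 0.01724 = 30.09 h

30.1 h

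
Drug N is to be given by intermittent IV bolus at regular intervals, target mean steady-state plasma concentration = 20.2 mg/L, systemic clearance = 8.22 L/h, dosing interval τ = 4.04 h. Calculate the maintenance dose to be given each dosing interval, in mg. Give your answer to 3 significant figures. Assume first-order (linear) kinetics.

671 mg

At steady state, Dose/τ = Css × CL.
Dose = Css × CL × τ = 20.2 × 8.220 × 4.04 = 670.8 mg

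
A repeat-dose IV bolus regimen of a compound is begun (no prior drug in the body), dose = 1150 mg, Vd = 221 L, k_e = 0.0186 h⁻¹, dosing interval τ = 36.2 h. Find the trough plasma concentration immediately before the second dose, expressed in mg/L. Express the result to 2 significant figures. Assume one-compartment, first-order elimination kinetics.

C₀ per dose = Dose / Vd = 1150 / 221 = 5.204 mg/L
Fraction remaining after one interval: r = e^(−kτ) = e^(−0.01860 × 36.2) = 0.5100
Before dose 2, 1 dose has been given (aged 1τ).
C_trough = C₀ × r = 5.204 × 0.5100 = 2.654 mg/L

2.7 mg/L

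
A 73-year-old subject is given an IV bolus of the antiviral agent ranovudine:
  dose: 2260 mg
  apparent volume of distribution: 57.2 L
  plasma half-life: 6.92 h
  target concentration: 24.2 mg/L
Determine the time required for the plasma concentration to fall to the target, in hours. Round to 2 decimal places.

4.89 h

C₀ = Dose / Vd = 2260 / 57.2 = 39.51 mg/L
k = ln2 / t½ = 0.693147 / 6.92 = 0.1002 h⁻¹
t = ln(C₀ / C) / k = ln(39.51 / 24.2) / 0.1002
  = ln(1.633) / 0.1002 = 0.4904 / 0.1002 = 4.894 h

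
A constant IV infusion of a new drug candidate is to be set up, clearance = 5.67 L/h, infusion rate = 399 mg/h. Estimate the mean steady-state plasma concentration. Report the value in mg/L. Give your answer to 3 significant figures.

At steady state Css = R₀ / CL = 399 / 5.670 = 70.37 mg/L

70.4 mg/L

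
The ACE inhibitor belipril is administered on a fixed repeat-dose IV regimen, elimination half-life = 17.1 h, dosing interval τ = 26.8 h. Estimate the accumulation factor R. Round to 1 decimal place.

k = ln2 / t½ = 0.693147 / 17.1 = 0.04053 h⁻¹
e^(−kτ) = e^(−0.04053 × 26.8) = 0.3375
Accumulation ratio R = 1 / (1 − e^(−kτ)) = 1 / (1 − 0.3375) = 1.509

1.5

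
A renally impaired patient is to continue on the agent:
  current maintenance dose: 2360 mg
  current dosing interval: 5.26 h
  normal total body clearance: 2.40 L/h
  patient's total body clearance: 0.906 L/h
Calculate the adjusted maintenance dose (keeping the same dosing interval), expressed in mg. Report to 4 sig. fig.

890.9 mg

To keep the same average steady-state level, dosing rate must scale with clearance.
CL ratio = 0.906 / 2.40 = 0.3775
New dose (same interval) = 2360 × 0.3775 = 890.9 mg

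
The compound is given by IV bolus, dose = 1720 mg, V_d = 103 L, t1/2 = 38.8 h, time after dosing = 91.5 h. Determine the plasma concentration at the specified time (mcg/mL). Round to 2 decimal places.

C₀ = Dose / Vd = 1720 / 103 = 16.70 mg/L
k = ln2 / t½ = 0.693147 / 38.8 = 0.01786 h⁻¹
C = C₀ · e^(−k·t) = 16.70 × e^(−0.01786 × 91.5)
  = 16.70 × 0.1951 = 3.258 mg/L
(3.258 mg/L = 3.258 mcg/mL)

3.26 mcg/mL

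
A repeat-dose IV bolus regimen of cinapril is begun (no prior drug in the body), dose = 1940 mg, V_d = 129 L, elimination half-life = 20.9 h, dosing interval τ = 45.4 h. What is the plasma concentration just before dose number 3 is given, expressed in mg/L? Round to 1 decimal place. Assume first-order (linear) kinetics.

4.1 mg/L

C₀ per dose = Dose / Vd = 1940 / 129 = 15.04 mg/L
k = ln2 / t½ = 0.693147 / 20.9 = 0.03316 h⁻¹
Fraction remaining after one interval: r = e^(−kτ) = e^(−0.03316 × 45.4) = 0.2219
Before dose 3, 2 doses have been given (aged 1τ, 2τ).
C_trough = C₀ × (r + r²) = 15.04 × (0.2219 + 0.04924) = 4.078 mg/L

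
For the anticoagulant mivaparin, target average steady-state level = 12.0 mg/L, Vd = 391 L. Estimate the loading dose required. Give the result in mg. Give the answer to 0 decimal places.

4692 mg

LD = Css × Vd = 12.0 × 391 = 4692 mg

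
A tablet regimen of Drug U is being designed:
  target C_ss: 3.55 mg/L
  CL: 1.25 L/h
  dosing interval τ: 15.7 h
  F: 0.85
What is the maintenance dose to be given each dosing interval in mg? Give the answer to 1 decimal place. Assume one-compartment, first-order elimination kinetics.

At steady state, F × (Dose/τ) = Css × CL.
Dose = Css × CL × τ / F = 3.55 × 1.250 × 15.7 / 0.85 = 81.96 mg

82.0 mg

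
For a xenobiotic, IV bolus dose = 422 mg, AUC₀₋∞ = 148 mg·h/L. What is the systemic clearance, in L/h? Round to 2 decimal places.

CL = Dose / AUC = 422 / 148 = 2.851 L/h

2.85 L/h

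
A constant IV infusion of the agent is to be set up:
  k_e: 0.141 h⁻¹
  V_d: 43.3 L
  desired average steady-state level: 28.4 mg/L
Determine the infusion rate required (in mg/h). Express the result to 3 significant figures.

173 mg/h

CL = k × Vd = 0.1410 × 43.3 = 6.105 L/h
At steady state, infusion rate R₀ = Css × CL = 28.4 × 6.105 = 173.4 mg/h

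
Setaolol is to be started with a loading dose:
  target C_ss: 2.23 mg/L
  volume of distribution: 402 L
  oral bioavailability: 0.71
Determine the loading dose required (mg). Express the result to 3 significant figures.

LD = Css × Vd / F = 2.23 × 402 / 0.71 = 1263 mg

1260 mg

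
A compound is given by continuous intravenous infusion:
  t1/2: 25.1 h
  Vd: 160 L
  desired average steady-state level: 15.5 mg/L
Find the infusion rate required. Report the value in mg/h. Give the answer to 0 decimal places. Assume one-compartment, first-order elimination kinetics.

k = ln2 / t½ = 0.693147 / 25.1 = 0.02762 h⁻¹
CL = k × Vd = 0.02762 × 160 = 4.419 L/h
At steady state, infusion rate R₀ = Css × CL = 15.5 × 4.419 = 68.49 mg/h

68 mg/h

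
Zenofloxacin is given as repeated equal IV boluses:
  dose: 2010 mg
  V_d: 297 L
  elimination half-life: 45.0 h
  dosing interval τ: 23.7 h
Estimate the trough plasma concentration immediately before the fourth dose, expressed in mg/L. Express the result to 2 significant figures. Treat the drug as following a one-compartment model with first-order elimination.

10 mg/L

C₀ per dose = Dose / Vd = 2010 / 297 = 6.768 mg/L
k = ln2 / t½ = 0.693147 / 45.0 = 0.01540 h⁻¹
Fraction remaining after one interval: r = e^(−kτ) = e^(−0.01540 × 23.7) = 0.6942
Before dose 4, 3 doses have been given (aged 1τ, 2τ, 3τ).
C_trough = C₀ × (r + r² + … + r^3) = C₀ × r(1−r^3)/(1−r)
        = 6.768 × 0.6942 × (1 − 0.3345) / (1 − 0.6942) = 10.22 mg/L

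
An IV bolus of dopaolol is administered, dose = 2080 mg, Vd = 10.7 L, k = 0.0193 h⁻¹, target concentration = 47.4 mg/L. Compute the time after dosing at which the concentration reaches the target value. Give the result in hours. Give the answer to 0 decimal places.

C₀ = Dose / Vd = 2080 / 10.7 = 194.4 mg/L
t = ln(C₀ / C) / k = ln(194.4 / 47.4) / 0.01930
  = ln(4.101) / 0.01930 = 1.411 / 0.01930 = 73.11 h

73 h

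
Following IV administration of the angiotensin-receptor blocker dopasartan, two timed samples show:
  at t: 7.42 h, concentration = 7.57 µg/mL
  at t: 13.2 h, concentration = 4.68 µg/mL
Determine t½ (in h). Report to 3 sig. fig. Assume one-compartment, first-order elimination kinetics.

8.33 h

k = ln(C₁/C₂) / (t₂ − t₁) = ln(7.57/4.68) / (13.2 − 7.42)
  = 0.4809 / 5.780 = 0.08320 h⁻¹
t½ = ln2 / k = 0.693147 / 0.08320 = 8.331 h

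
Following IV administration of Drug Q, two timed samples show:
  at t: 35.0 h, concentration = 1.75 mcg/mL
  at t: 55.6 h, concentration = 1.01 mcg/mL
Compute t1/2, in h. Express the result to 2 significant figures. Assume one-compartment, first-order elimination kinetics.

26 h

k = ln(C₁/C₂) / (t₂ − t₁) = ln(1.75/1.01) / (55.6 − 35.0)
  = 0.5497 / 20.60 = 0.02668 h⁻¹
t½ = ln2 / k = 0.693147 / 0.02668 = 25.98 h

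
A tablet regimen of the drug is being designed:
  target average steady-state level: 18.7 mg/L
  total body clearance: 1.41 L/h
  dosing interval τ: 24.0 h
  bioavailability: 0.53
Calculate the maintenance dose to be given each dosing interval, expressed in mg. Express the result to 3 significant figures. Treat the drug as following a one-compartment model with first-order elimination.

1190 mg

At steady state, F × (Dose/τ) = Css × CL.
Dose = Css × CL × τ / F = 18.7 × 1.410 × 24.0 / 0.53 = 1194 mg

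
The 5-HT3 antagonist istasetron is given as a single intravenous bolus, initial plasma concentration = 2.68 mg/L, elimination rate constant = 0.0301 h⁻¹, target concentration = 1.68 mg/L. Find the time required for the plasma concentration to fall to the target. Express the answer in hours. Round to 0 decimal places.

t = ln(C₀ / C) / k = ln(2.680 / 1.68) / 0.03010
  = ln(1.595) / 0.03010 = 0.4669 / 0.03010 = 15.51 h

16 h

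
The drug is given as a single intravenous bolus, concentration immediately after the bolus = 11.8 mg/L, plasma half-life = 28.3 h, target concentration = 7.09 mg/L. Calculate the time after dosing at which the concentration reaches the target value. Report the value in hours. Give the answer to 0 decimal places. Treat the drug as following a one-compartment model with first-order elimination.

k = ln2 / t½ = 0.693147 / 28.3 = 0.02449 h⁻¹
t = ln(C₀ / C) / k = ln(11.80 / 7.09) / 0.02449
  = ln(1.664) / 0.02449 = 0.5092 / 0.02449 = 20.79 h

21 h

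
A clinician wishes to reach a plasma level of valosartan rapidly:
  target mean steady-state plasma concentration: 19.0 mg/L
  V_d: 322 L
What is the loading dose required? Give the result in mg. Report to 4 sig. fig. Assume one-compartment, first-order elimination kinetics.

6118 mg

LD = Css × Vd = 19.0 × 322 = 6118 mg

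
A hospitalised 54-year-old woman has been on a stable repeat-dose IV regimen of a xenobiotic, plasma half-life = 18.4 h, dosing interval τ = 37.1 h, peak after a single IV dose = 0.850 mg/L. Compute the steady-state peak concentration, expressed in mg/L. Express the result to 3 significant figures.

1.13 mg/L

k = ln2 / t½ = 0.693147 / 18.4 = 0.03767 h⁻¹
e^(−kτ) = e^(−0.03767 × 37.1) = 0.2472
Accumulation ratio R = 1 / (1 − e^(−kτ)) = 1 / (1 − 0.2472) = 1.328
Steady-state peak = C₀ × R = 0.850 × 1.328 = 1.129 mg/L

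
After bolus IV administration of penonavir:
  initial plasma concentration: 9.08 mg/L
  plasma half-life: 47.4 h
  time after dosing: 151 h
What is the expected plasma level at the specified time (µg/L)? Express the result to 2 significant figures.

1000 µg/L

k = ln2 / t½ = 0.693147 / 47.4 = 0.01462 h⁻¹
C = C₀ · e^(−k·t) = 9.080 × e^(−0.01462 × 151)
  = 9.080 × 0.1100 = 0.9988 mg/L
Convert: 0.9988 mg/L × 1000 = 998.8 µg/L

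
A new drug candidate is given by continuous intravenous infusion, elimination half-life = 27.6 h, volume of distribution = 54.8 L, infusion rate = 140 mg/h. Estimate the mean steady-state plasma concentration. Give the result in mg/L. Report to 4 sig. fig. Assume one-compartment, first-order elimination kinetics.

101.7 mg/L

k = ln2 / t½ = 0.693147 / 27.6 = 0.02511 h⁻¹
CL = k × Vd = 0.02511 × 54.8 = 1.376 L/h
At steady state Css = R₀ / CL = 140 / 1.376 = 101.7 mg/L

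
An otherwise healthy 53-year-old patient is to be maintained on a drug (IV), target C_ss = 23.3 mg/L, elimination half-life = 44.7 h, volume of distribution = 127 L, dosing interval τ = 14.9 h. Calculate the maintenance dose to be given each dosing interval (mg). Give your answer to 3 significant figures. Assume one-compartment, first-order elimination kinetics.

684 mg

k = ln2 / t½ = 0.693147 / 44.7 = 0.01551 h⁻¹
CL = k × Vd = 0.01551 × 127 = 1.970 L/h
At steady state, Dose/τ = Css × CL.
Dose = Css × CL × τ = 23.3 × 1.970 × 14.9 = 683.9 mg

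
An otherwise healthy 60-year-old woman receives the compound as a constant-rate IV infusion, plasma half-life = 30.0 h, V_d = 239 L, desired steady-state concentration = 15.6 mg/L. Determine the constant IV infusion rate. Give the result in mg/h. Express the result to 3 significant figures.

86.1 mg/h

k = ln2 / t½ = 0.693147 / 30.0 = 0.02310 h⁻¹
CL = k × Vd = 0.02310 × 239 = 5.521 L/h
At steady state, infusion rate R₀ = Css × CL = 15.6 × 5.521 = 86.13 mg/h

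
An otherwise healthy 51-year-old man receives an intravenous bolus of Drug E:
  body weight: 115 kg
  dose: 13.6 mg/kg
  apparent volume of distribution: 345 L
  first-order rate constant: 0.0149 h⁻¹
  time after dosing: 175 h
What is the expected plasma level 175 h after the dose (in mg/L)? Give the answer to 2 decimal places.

0.33 mg/L

Total dose = 13.6 × 115 = 1564 mg
C₀ = Dose / Vd = 1564 / 345 = 4.533 mg/L
C = C₀ · e^(−k·t) = 4.533 × e^(−0.01490 × 175)
  = 4.533 × 0.07372 = 0.3342 mg/L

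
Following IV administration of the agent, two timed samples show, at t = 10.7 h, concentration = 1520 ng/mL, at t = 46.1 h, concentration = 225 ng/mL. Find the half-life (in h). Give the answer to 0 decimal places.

k = ln(C₁/C₂) / (t₂ − t₁) = ln(1520/225) / (46.1 − 10.7)
  = 1.910 / 35.40 = 0.05395 h⁻¹
t½ = ln2 / k = 0.693147 / 0.05395 = 12.85 h

13 h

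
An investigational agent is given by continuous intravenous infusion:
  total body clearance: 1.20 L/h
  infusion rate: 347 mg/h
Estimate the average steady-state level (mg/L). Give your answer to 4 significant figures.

At steady state Css = R₀ / CL = 347 / 1.200 = 289.2 mg/L

289.2 mg/L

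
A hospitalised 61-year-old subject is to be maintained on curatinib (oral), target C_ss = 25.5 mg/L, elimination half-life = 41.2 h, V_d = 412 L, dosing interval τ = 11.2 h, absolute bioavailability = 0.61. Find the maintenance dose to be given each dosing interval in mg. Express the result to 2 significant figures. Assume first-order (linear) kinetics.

3200 mg

k = ln2 / t½ = 0.693147 / 41.2 = 0.01682 h⁻¹
CL = k × Vd = 0.01682 × 412 = 6.930 L/h
At steady state, F × (Dose/τ) = Css × CL.
Dose = Css × CL × τ / F = 25.5 × 6.930 × 11.2 / 0.61 = 3245 mg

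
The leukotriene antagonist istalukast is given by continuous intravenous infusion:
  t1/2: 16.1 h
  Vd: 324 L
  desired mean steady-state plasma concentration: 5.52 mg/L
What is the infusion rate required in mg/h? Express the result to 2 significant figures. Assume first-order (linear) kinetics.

77 mg/h

k = ln2 / t½ = 0.693147 / 16.1 = 0.04305 h⁻¹
CL = k × Vd = 0.04305 × 324 = 13.95 L/h
At steady state, infusion rate R₀ = Css × CL = 5.52 × 13.95 = 77.00 mg/h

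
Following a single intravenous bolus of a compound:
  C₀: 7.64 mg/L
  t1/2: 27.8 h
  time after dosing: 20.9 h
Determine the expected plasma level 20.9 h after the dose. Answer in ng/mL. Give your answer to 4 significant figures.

k = ln2 / t½ = 0.693147 / 27.8 = 0.02493 h⁻¹
C = C₀ · e^(−k·t) = 7.640 × e^(−0.02493 × 20.9)
  = 7.640 × 0.5939 = 4.537 mg/L
Convert: 4.537 mg/L × 1000 = 4537 ng/mL

4537 ng/mL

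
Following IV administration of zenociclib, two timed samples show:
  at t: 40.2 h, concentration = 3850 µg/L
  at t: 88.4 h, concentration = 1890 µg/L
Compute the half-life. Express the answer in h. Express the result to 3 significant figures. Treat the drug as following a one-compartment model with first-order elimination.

47.0 h

k = ln(C₁/C₂) / (t₂ − t₁) = ln(3850/1890) / (88.4 − 40.2)
  = 0.7115 / 48.20 = 0.01476 h⁻¹
t½ = ln2 / k = 0.693147 / 0.01476 = 46.96 h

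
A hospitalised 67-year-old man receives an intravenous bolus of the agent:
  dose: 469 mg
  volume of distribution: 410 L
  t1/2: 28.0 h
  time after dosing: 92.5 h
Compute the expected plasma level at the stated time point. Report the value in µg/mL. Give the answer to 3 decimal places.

C₀ = Dose / Vd = 469.0 / 410 = 1.144 mg/L
k = ln2 / t½ = 0.693147 / 28.0 = 0.02476 h⁻¹
C = C₀ · e^(−k·t) = 1.144 × e^(−0.02476 × 92.5)
  = 1.144 × 0.1012 = 0.1158 mg/L
(0.1158 mg/L = 0.1158 µg/mL)

0.116 µg/mL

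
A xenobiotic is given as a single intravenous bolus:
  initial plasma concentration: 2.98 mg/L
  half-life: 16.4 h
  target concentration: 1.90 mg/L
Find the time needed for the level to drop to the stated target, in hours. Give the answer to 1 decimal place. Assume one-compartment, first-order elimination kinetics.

10.6 h

k = ln2 / t½ = 0.693147 / 16.4 = 0.04227 h⁻¹
t = ln(C₀ / C) / k = ln(2.980 / 1.90) / 0.04227
  = ln(1.568) / 0.04227 = 0.4498 / 0.04227 = 10.64 h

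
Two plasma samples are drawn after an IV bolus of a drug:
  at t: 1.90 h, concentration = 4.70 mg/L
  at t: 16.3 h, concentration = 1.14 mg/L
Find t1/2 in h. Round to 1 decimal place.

k = ln(C₁/C₂) / (t₂ − t₁) = ln(4.70/1.14) / (16.3 − 1.90)
  = 1.417 / 14.40 = 0.09840 h⁻¹
t½ = ln2 / k = 0.693147 / 0.09840 = 7.044 h

7.0 h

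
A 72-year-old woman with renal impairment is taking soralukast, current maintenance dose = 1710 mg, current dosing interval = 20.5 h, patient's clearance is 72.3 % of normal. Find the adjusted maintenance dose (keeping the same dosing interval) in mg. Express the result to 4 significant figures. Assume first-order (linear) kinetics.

To keep the same average steady-state level, dosing rate must scale with clearance.
CL ratio = 72.3 / 100 = 0.7230
New dose (same interval) = 1710 × 0.7230 = 1236 mg

1236 mg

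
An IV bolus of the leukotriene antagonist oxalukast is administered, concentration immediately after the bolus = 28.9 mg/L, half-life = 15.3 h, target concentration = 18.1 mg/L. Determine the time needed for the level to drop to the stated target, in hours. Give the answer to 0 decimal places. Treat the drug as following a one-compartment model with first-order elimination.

k = ln2 / t½ = 0.693147 / 15.3 = 0.04530 h⁻¹
t = ln(C₀ / C) / k = ln(28.90 / 18.1) / 0.04530
  = ln(1.597) / 0.04530 = 0.4681 / 0.04530 = 10.33 h

10 h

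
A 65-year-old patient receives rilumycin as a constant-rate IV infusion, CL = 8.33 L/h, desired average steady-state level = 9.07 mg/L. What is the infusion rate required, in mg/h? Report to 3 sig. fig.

75.6 mg/h

At steady state, infusion rate R₀ = Css × CL = 9.07 × 8.330 = 75.55 mg/h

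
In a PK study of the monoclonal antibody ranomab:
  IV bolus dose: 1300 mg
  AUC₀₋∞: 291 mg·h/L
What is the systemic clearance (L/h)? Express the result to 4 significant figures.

CL = Dose / AUC = 1300 / 291 = 4.467 L/h

4.467 L/h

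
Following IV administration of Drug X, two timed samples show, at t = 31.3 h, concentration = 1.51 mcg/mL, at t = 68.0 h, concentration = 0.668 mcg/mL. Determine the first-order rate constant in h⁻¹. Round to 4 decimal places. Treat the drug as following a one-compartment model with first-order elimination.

0.0222 h⁻¹

k = ln(C₁/C₂) / (t₂ − t₁) = ln(1.51/0.668) / (68.0 − 31.3)
  = 0.8156 / 36.70 = 0.02222 h⁻¹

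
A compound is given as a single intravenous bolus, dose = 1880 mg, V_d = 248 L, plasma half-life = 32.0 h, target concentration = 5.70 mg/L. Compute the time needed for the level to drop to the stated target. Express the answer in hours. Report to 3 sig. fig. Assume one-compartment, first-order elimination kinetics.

13.2 h

C₀ = Dose / Vd = 1880 / 248 = 7.581 mg/L
k = ln2 / t½ = 0.693147 / 32.0 = 0.02166 h⁻¹
t = ln(C₀ / C) / k = ln(7.581 / 5.70) / 0.02166
  = ln(1.330) / 0.02166 = 0.2852 / 0.02166 = 13.17 h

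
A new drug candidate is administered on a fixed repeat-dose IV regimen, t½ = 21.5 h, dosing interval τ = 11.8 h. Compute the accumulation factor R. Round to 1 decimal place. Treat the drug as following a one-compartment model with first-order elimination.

k = ln2 / t½ = 0.693147 / 21.5 = 0.03224 h⁻¹
e^(−kτ) = e^(−0.03224 × 11.8) = 0.6836
Accumulation ratio R = 1 / (1 − e^(−kτ)) = 1 / (1 − 0.6836) = 3.161

3.2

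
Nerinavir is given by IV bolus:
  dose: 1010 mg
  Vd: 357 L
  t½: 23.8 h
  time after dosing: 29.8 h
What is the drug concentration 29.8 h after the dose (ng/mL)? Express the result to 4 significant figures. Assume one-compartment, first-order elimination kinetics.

C₀ = Dose / Vd = 1010 / 357 = 2.829 mg/L
k = ln2 / t½ = 0.693147 / 23.8 = 0.02912 h⁻¹
C = C₀ · e^(−k·t) = 2.829 × e^(−0.02912 × 29.8)
  = 2.829 × 0.4199 = 1.188 mg/L
Convert: 1.188 mg/L × 1000 = 1188 ng/mL

1188 ng/mL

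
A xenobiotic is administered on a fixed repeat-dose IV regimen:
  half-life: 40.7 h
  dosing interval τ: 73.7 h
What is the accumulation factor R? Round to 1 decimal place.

k = ln2 / t½ = 0.693147 / 40.7 = 0.01703 h⁻¹
e^(−kτ) = e^(−0.01703 × 73.7) = 0.2850
Accumulation ratio R = 1 / (1 − e^(−kτ)) = 1 / (1 − 0.2850) = 1.399

1.4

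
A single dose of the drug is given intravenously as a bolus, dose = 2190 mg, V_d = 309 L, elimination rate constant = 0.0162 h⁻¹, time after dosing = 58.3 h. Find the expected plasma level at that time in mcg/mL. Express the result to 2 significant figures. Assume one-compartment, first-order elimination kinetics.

C₀ = Dose / Vd = 2190 / 309 = 7.087 mg/L
C = C₀ · e^(−k·t) = 7.087 × e^(−0.01620 × 58.3)
  = 7.087 × 0.3889 = 2.756 mg/L
(2.756 mg/L = 2.756 mcg/mL)

2.8 mcg/mL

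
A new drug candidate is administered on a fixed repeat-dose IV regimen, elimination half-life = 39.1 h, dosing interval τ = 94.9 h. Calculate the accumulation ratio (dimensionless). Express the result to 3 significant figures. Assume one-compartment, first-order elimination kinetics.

k = ln2 / t½ = 0.693147 / 39.1 = 0.01773 h⁻¹
e^(−kτ) = e^(−0.01773 × 94.9) = 0.1859
Accumulation ratio R = 1 / (1 − e^(−kτ)) = 1 / (1 − 0.1859) = 1.228

1.23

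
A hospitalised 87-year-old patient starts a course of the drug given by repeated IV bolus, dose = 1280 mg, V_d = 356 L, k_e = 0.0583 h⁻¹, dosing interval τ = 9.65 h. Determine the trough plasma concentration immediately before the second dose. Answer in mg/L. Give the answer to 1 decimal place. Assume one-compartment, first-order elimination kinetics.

C₀ per dose = Dose / Vd = 1280 / 356 = 3.596 mg/L
Fraction remaining after one interval: r = e^(−kτ) = e^(−0.05830 × 9.65) = 0.5697
Before dose 2, 1 dose has been given (aged 1τ).
C_trough = C₀ × r = 3.596 × 0.5697 = 2.049 mg/L

2.0 mg/L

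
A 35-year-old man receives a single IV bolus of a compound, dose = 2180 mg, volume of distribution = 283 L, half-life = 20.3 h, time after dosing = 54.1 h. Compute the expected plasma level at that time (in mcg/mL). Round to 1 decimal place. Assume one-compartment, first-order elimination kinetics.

1.2 mcg/mL

C₀ = Dose / Vd = 2180 / 283 = 7.703 mg/L
k = ln2 / t½ = 0.693147 / 20.3 = 0.03415 h⁻¹
C = C₀ · e^(−k·t) = 7.703 × e^(−0.03415 × 54.1)
  = 7.703 × 0.1576 = 1.214 mg/L
(1.214 mg/L = 1.214 mcg/mL)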